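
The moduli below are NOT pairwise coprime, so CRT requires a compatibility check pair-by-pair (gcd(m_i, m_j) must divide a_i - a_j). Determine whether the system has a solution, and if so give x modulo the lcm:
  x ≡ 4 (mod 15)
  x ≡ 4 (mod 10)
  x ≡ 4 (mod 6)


Moduli 15, 10, 6 are not pairwise coprime, so CRT works modulo lcm(m_i) when all pairwise compatibility conditions hold.
Pairwise compatibility: gcd(m_i, m_j) must divide a_i - a_j for every pair.
Merge one congruence at a time:
  Start: x ≡ 4 (mod 15).
  Combine with x ≡ 4 (mod 10): gcd(15, 10) = 5; 4 - 4 = 0, which IS divisible by 5, so compatible.
    Write x = 4 + 15·t and substitute into x ≡ 4 (mod 10): 15·t ≡ 4 − 4 = 0 (mod 10).
    Divide the congruence (and modulus) by g = 5: 3·t ≡ 0 (mod 2).
    Reduce coefficients mod 2: 1·t ≡ 0 (mod 2).
    So t ≡ 0 (mod 2).
    Then x = 4 + 15·0 = 4, valid modulo lcm(15, 10) = 30: x ≡ 4 (mod 30).
  Combine with x ≡ 4 (mod 6): gcd(30, 6) = 6; 4 - 4 = 0, which IS divisible by 6, so compatible.
    Write x = 4 + 30·t and substitute into x ≡ 4 (mod 6): 30·t ≡ 4 − 4 = 0 (mod 6).
    Divide the congruence (and modulus) by g = 6: 5·t ≡ 0 (mod 1).
    Modulo 1 every t works; take t = 0.
    Then x = 4 + 30·0 = 4, valid modulo lcm(30, 6) = 30: x ≡ 4 (mod 30).
Verify: 4 mod 15 = 4, 4 mod 10 = 4, 4 mod 6 = 4.

x ≡ 4 (mod 30).


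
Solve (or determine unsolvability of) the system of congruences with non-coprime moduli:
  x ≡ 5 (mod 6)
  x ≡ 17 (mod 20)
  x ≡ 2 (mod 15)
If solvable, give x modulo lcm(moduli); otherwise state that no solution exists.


Moduli 6, 20, 15 are not pairwise coprime, so CRT works modulo lcm(m_i) when all pairwise compatibility conditions hold.
Pairwise compatibility: gcd(m_i, m_j) must divide a_i - a_j for every pair.
Merge one congruence at a time:
  Start: x ≡ 5 (mod 6).
  Combine with x ≡ 17 (mod 20): gcd(6, 20) = 2; 17 - 5 = 12, which IS divisible by 2, so compatible.
    Write x = 5 + 6·t and substitute into x ≡ 17 (mod 20): 6·t ≡ 17 − 5 = 12 (mod 20).
    Divide the congruence (and modulus) by g = 2: 3·t ≡ 6 (mod 10).
    The inverse of 3 mod 10 is 7 (since 3·7 = 21 = 2·10 + 1), so t ≡ 7·6 = 42 ≡ 2 (mod 10).
    Then x = 5 + 6·2 = 17, valid modulo lcm(6, 20) = 60: x ≡ 17 (mod 60).
  Combine with x ≡ 2 (mod 15): gcd(60, 15) = 15; 2 - 17 = -15, which IS divisible by 15, so compatible.
    Write x = 17 + 60·t and substitute into x ≡ 2 (mod 15): 60·t ≡ 2 − 17 = -15 (mod 15).
    Divide the congruence (and modulus) by g = 15: 4·t ≡ -1 (mod 1).
    Modulo 1 every t works; take t = 0.
    Then x = 17 + 60·0 = 17, valid modulo lcm(60, 15) = 60: x ≡ 17 (mod 60).
Verify: 17 mod 6 = 5, 17 mod 20 = 17, 17 mod 15 = 2.

x ≡ 17 (mod 60).


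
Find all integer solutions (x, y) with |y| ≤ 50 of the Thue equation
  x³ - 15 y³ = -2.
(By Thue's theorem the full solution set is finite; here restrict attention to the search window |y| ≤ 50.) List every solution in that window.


The equation is x³ - 15y³ = -2. For fixed y, x³ = 15·y³ − 2, so a solution requires the RHS to be a perfect cube.
Strategy: iterate y from -50 to 50, compute RHS = 15·y³ − 2, and check whether it is a (positive or negative) perfect cube.
Check small values of y:
  y = 0: RHS = -2 is not a perfect cube.
  y = 1: RHS = 13 is not a perfect cube.
  y = -1: RHS = -17 is not a perfect cube.
  y = 2: RHS = 118 is not a perfect cube.
  y = -2: RHS = -122 is not a perfect cube.
  y = 3: RHS = 403 is not a perfect cube.
  y = -3: RHS = -407 is not a perfect cube.
Continuing the search up to |y| = 50 finds no solutions either.
No (x, y) in the scanned range satisfies the equation.

No integer solutions with |y| ≤ 50.


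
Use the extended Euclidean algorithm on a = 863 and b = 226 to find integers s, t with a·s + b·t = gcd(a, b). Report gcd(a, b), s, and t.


Euclidean algorithm on (863, 226) — divide until remainder is 0:
  863 = 3 · 226 + 185
  226 = 1 · 185 + 41
  185 = 4 · 41 + 21
  41 = 1 · 21 + 20
  21 = 1 · 20 + 1
  20 = 20 · 1 + 0
gcd(863, 226) = 1.
Track Bezout coefficients alongside the remainders: start with r₀ = 863 = a·1 + b·0 (s = 1, t = 0) and r₁ = 226 = a·0 + b·1 (s = 0, t = 1); each new remainder r_{k+1} = r_{k-1} − q_k·r_k inherits s_{k+1} = s_{k-1} − q_k·s_k, t_{k+1} = t_{k-1} − q_k·t_k, so r_k = a·s_k + b·t_k at every step:
  q = 3: r = 185, s = 1 − 3·0 = 1, t = 0 − 3·1 = -3  (check: 863·1 + 226·(-3) = 185)
  q = 1: r = 41, s = 0 − 1·1 = -1, t = 1 − 1·(-3) = 4  (check: 863·(-1) + 226·4 = 41)
  q = 4: r = 21, s = 1 − 4·(-1) = 5, t = -3 − 4·4 = -19  (check: 863·5 + 226·(-19) = 21)
  q = 1: r = 20, s = -1 − 1·5 = -6, t = 4 − 1·(-19) = 23  (check: 863·(-6) + 226·23 = 20)
  q = 1: r = 1, s = 5 − 1·(-6) = 11, t = -19 − 1·23 = -42  (check: 863·11 + 226·(-42) = 1)
The row with r = 1 (the gcd) gives the Bezout coefficients s = 11, t = -42.
Result: 863 · (11) + 226 · (-42) = 1.

gcd(863, 226) = 1; s = 11, t = -42 (check: 863·11 + 226·(-42) = 1).


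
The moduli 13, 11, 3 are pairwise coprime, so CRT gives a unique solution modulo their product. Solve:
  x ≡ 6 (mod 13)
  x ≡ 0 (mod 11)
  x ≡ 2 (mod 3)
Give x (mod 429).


Moduli 13, 11, 3 are pairwise coprime; by CRT there is a unique solution modulo M = 13 · 11 · 3 = 429.
Solve pairwise, accumulating the modulus:
  Start with x ≡ 6 (mod 13).
  Combine with x ≡ 0 (mod 11): since gcd(13, 11) = 1, we get a unique residue mod 143.
    Write x = 6 + 13·t and substitute into x ≡ 0 (mod 11): 13·t ≡ 0 − 6 = -6 (mod 11).
    Reduce coefficients mod 11: 2·t ≡ 5 (mod 11).
    The inverse of 2 mod 11 is 6 (since 2·6 = 12 = 1·11 + 1), so t ≡ 6·5 = 30 ≡ 8 (mod 11).
    Then x = 6 + 13·8 = 110, valid modulo lcm(13, 11) = 143: x ≡ 110 (mod 143).
  Combine with x ≡ 2 (mod 3): since gcd(143, 3) = 1, we get a unique residue mod 429.
    Write x = 110 + 143·t and substitute into x ≡ 2 (mod 3): 143·t ≡ 2 − 110 = -108 (mod 3).
    Reduce coefficients mod 3: 2·t ≡ 0 (mod 3).
    The inverse of 2 mod 3 is 2 (since 2·2 = 4 = 1·3 + 1), so t ≡ 2·0 = 0 ≡ 0 (mod 3).
    Then x = 110 + 143·0 = 110, valid modulo lcm(143, 3) = 429: x ≡ 110 (mod 429).
Verify: 110 mod 13 = 6 ✓, 110 mod 11 = 0 ✓, 110 mod 3 = 2 ✓.

x ≡ 110 (mod 429).


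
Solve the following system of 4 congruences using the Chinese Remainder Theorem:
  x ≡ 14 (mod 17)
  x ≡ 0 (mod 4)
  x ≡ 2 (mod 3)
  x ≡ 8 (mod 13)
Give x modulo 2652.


Product of moduli M = 17 · 4 · 3 · 13 = 2652.
Merge one congruence at a time:
  Start: x ≡ 14 (mod 17).
  Combine with x ≡ 0 (mod 4); new modulus lcm = 68.
    Write x = 14 + 17·t and substitute into x ≡ 0 (mod 4): 17·t ≡ 0 − 14 = -14 (mod 4).
    Reduce coefficients mod 4: 1·t ≡ 2 (mod 4).
    So t ≡ 2 (mod 4).
    Then x = 14 + 17·2 = 48, valid modulo lcm(17, 4) = 68: x ≡ 48 (mod 68).
  Combine with x ≡ 2 (mod 3); new modulus lcm = 204.
    Write x = 48 + 68·t and substitute into x ≡ 2 (mod 3): 68·t ≡ 2 − 48 = -46 (mod 3).
    Reduce coefficients mod 3: 2·t ≡ 2 (mod 3).
    The inverse of 2 mod 3 is 2 (since 2·2 = 4 = 1·3 + 1), so t ≡ 2·2 = 4 ≡ 1 (mod 3).
    Then x = 48 + 68·1 = 116, valid modulo lcm(68, 3) = 204: x ≡ 116 (mod 204).
  Combine with x ≡ 8 (mod 13); new modulus lcm = 2652.
    Write x = 116 + 204·t and substitute into x ≡ 8 (mod 13): 204·t ≡ 8 − 116 = -108 (mod 13).
    Reduce coefficients mod 13: 9·t ≡ 9 (mod 13).
    The inverse of 9 mod 13 is 3 (since 9·3 = 27 = 2·13 + 1), so t ≡ 3·9 = 27 ≡ 1 (mod 13).
    Then x = 116 + 204·1 = 320, valid modulo lcm(204, 13) = 2652: x ≡ 320 (mod 2652).
Verify against each original: 320 mod 17 = 14, 320 mod 4 = 0, 320 mod 3 = 2, 320 mod 13 = 8.

x ≡ 320 (mod 2652).


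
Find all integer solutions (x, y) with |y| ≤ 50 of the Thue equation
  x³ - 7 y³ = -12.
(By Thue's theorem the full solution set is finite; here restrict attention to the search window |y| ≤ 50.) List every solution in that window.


The equation is x³ - 7y³ = -12. For fixed y, x³ = 7·y³ − 12, so a solution requires the RHS to be a perfect cube.
Strategy: iterate y from -50 to 50, compute RHS = 7·y³ − 12, and check whether it is a (positive or negative) perfect cube.
Check small values of y:
  y = 0: RHS = -12 is not a perfect cube.
  y = 1: RHS = -5 is not a perfect cube.
  y = -1: RHS = -19 is not a perfect cube.
  y = 2: RHS = 44 is not a perfect cube.
  y = -2: RHS = -68 is not a perfect cube.
  y = 3: RHS = 177 is not a perfect cube.
  y = -3: RHS = -201 is not a perfect cube.
Continuing the search up to |y| = 50 finds no solutions either.
No (x, y) in the scanned range satisfies the equation.

No integer solutions with |y| ≤ 50.


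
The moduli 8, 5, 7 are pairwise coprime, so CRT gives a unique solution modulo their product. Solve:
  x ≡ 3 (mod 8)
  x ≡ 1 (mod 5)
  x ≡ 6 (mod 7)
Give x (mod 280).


Moduli 8, 5, 7 are pairwise coprime; by CRT there is a unique solution modulo M = 8 · 5 · 7 = 280.
Solve pairwise, accumulating the modulus:
  Start with x ≡ 3 (mod 8).
  Combine with x ≡ 1 (mod 5): since gcd(8, 5) = 1, we get a unique residue mod 40.
    Write x = 3 + 8·t and substitute into x ≡ 1 (mod 5): 8·t ≡ 1 − 3 = -2 (mod 5).
    Reduce coefficients mod 5: 3·t ≡ 3 (mod 5).
    The inverse of 3 mod 5 is 2 (since 3·2 = 6 = 1·5 + 1), so t ≡ 2·3 = 6 ≡ 1 (mod 5).
    Then x = 3 + 8·1 = 11, valid modulo lcm(8, 5) = 40: x ≡ 11 (mod 40).
  Combine with x ≡ 6 (mod 7): since gcd(40, 7) = 1, we get a unique residue mod 280.
    Write x = 11 + 40·t and substitute into x ≡ 6 (mod 7): 40·t ≡ 6 − 11 = -5 (mod 7).
    Reduce coefficients mod 7: 5·t ≡ 2 (mod 7).
    The inverse of 5 mod 7 is 3 (since 5·3 = 15 = 2·7 + 1), so t ≡ 3·2 = 6 ≡ 6 (mod 7).
    Then x = 11 + 40·6 = 251, valid modulo lcm(40, 7) = 280: x ≡ 251 (mod 280).
Verify: 251 mod 8 = 3 ✓, 251 mod 5 = 1 ✓, 251 mod 7 = 6 ✓.

x ≡ 251 (mod 280).


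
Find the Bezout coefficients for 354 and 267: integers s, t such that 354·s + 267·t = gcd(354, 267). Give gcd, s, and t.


Euclidean algorithm on (354, 267) — divide until remainder is 0:
  354 = 1 · 267 + 87
  267 = 3 · 87 + 6
  87 = 14 · 6 + 3
  6 = 2 · 3 + 0
gcd(354, 267) = 3.
Track Bezout coefficients alongside the remainders: start with r₀ = 354 = a·1 + b·0 (s = 1, t = 0) and r₁ = 267 = a·0 + b·1 (s = 0, t = 1); each new remainder r_{k+1} = r_{k-1} − q_k·r_k inherits s_{k+1} = s_{k-1} − q_k·s_k, t_{k+1} = t_{k-1} − q_k·t_k, so r_k = a·s_k + b·t_k at every step:
  q = 1: r = 87, s = 1 − 1·0 = 1, t = 0 − 1·1 = -1  (check: 354·1 + 267·(-1) = 87)
  q = 3: r = 6, s = 0 − 3·1 = -3, t = 1 − 3·(-1) = 4  (check: 354·(-3) + 267·4 = 6)
  q = 14: r = 3, s = 1 − 14·(-3) = 43, t = -1 − 14·4 = -57  (check: 354·43 + 267·(-57) = 3)
The row with r = 3 (the gcd) gives the Bezout coefficients s = 43, t = -57.
Result: 354 · (43) + 267 · (-57) = 3.

gcd(354, 267) = 3; s = 43, t = -57 (check: 354·43 + 267·(-57) = 3).


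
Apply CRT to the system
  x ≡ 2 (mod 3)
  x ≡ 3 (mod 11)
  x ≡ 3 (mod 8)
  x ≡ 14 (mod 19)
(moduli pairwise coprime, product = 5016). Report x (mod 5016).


Product of moduli M = 3 · 11 · 8 · 19 = 5016.
Merge one congruence at a time:
  Start: x ≡ 2 (mod 3).
  Combine with x ≡ 3 (mod 11); new modulus lcm = 33.
    Write x = 2 + 3·t and substitute into x ≡ 3 (mod 11): 3·t ≡ 3 − 2 = 1 (mod 11).
    The inverse of 3 mod 11 is 4 (since 3·4 = 12 = 1·11 + 1), so t ≡ 4·1 = 4 ≡ 4 (mod 11).
    Then x = 2 + 3·4 = 14, valid modulo lcm(3, 11) = 33: x ≡ 14 (mod 33).
  Combine with x ≡ 3 (mod 8); new modulus lcm = 264.
    Write x = 14 + 33·t and substitute into x ≡ 3 (mod 8): 33·t ≡ 3 − 14 = -11 (mod 8).
    Reduce coefficients mod 8: 1·t ≡ 5 (mod 8).
    So t ≡ 5 (mod 8).
    Then x = 14 + 33·5 = 179, valid modulo lcm(33, 8) = 264: x ≡ 179 (mod 264).
  Combine with x ≡ 14 (mod 19); new modulus lcm = 5016.
    Write x = 179 + 264·t and substitute into x ≡ 14 (mod 19): 264·t ≡ 14 − 179 = -165 (mod 19).
    Reduce coefficients mod 19: 17·t ≡ 6 (mod 19).
    The inverse of 17 mod 19 is 9 (since 17·9 = 153 = 8·19 + 1), so t ≡ 9·6 = 54 ≡ 16 (mod 19).
    Then x = 179 + 264·16 = 4403, valid modulo lcm(264, 19) = 5016: x ≡ 4403 (mod 5016).
Verify against each original: 4403 mod 3 = 2, 4403 mod 11 = 3, 4403 mod 8 = 3, 4403 mod 19 = 14.

x ≡ 4403 (mod 5016).


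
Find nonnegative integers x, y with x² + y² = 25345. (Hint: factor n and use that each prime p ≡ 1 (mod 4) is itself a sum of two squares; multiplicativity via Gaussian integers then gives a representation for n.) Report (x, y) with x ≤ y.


Step 1: Factor n = 25345 = 5 · 37 · 137.
Step 2: Check the mod-4 condition on each prime factor: 5 ≡ 1 (mod 4), exponent 1; 37 ≡ 1 (mod 4), exponent 1; 137 ≡ 1 (mod 4), exponent 1.
All primes ≡ 3 (mod 4) appear to even exponent (or don't appear), so by the two-squares theorem n IS expressible as a sum of two squares.
Step 3: Build a representation. Here n = 5 · 37 · 137 is a product of primes ≡ 1 (mod 4). Each prime p ≡ 1 (mod 4) is itself a sum of two squares; find a² by testing p − a² for a perfect square:
  5: 5 − 1² = 4 = 2² ⇒ 5 = 1² + 2².
  37: 37 − 1² = 36 = 6² ⇒ 37 = 1² + 6².
  137: 137 − 1² = 136, 137 − 2² = 133, 137 − 3² = 128, 137 − 4² = 121 = 11² ⇒ 137 = 4² + 11².
  Combine using the Brahmagupta–Fibonacci identity (a² + b²)(c² + d²) = (ac − bd)² + (ad + bc)² = (ac + bd)² + (ad − bc)²:
  5 · 37 = 185: from (1² + 2²)(1² + 6²), take (1·1 − 2·6, 1·6 + 2·1) = (1 − 12, 6 + 2) = (-11, 8); dropping signs (only squares matter) gives (11, 8); check 11² + 8² = 121 + 64 = 185 ✓.
  185 · 137 = 25345: from (11² + 8²)(4² + 11²), take (11·4 − 8·11, 11·11 + 8·4) = (44 − 88, 121 + 32) = (-44, 153); dropping signs (only squares matter) gives (44, 153); check 44² + 153² = 1936 + 23409 = 25345 ✓.
Step 4: Order so x ≤ y and verify: 44² + 153² = 1936 + 23409 = 25345 = n. ✓

n = 25345 = 44² + 153² (one valid representation with x ≤ y).


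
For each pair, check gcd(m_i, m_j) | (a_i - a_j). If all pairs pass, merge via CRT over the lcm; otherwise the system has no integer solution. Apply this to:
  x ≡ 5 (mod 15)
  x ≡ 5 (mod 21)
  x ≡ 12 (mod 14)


Moduli 15, 21, 14 are not pairwise coprime, so CRT works modulo lcm(m_i) when all pairwise compatibility conditions hold.
Pairwise compatibility: gcd(m_i, m_j) must divide a_i - a_j for every pair.
Merge one congruence at a time:
  Start: x ≡ 5 (mod 15).
  Combine with x ≡ 5 (mod 21): gcd(15, 21) = 3; 5 - 5 = 0, which IS divisible by 3, so compatible.
    Write x = 5 + 15·t and substitute into x ≡ 5 (mod 21): 15·t ≡ 5 − 5 = 0 (mod 21).
    Divide the congruence (and modulus) by g = 3: 5·t ≡ 0 (mod 7).
    The inverse of 5 mod 7 is 3 (since 5·3 = 15 = 2·7 + 1), so t ≡ 3·0 = 0 ≡ 0 (mod 7).
    Then x = 5 + 15·0 = 5, valid modulo lcm(15, 21) = 105: x ≡ 5 (mod 105).
  Combine with x ≡ 12 (mod 14): gcd(105, 14) = 7; 12 - 5 = 7, which IS divisible by 7, so compatible.
    Write x = 5 + 105·t and substitute into x ≡ 12 (mod 14): 105·t ≡ 12 − 5 = 7 (mod 14).
    Divide the congruence (and modulus) by g = 7: 15·t ≡ 1 (mod 2).
    Reduce coefficients mod 2: 1·t ≡ 1 (mod 2).
    So t ≡ 1 (mod 2).
    Then x = 5 + 105·1 = 110, valid modulo lcm(105, 14) = 210: x ≡ 110 (mod 210).
Verify: 110 mod 15 = 5, 110 mod 21 = 5, 110 mod 14 = 12.

x ≡ 110 (mod 210).


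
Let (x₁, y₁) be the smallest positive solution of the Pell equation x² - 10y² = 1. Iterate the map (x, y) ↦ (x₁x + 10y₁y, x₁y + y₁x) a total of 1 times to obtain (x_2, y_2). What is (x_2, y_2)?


Step 1: Find the fundamental solution (x₁, y₁) of x² - 10y² = 1.
  Expand √10 as a continued fraction. a₀ = ⌊√10⌋ = 3; iterate m_{k+1} = d_k·a_k − m_k, d_{k+1} = (10 − m_{k+1}²)/d_k, a_{k+1} = ⌊(a₀ + m_{k+1})/d_{k+1}⌋ (starting m₀ = 0, d₀ = 1), with convergents p_k = a_k·p_{k-1} + p_{k-2}, q_k = a_k·q_{k-1} + q_{k-2} (p₋₁ = 1, q₋₁ = 0):
  k = 0: a₀ = 3; p₀/q₀ = 3/1; p₀² − 10·q₀² = 9 − 10 = -1.
  k = 1: m = 3, d = 1, a = ⌊(3 + 3)/1⌋ = 6; p/q = (6·3 + 1)/(6·1 + 0) = 19/6; p² − 10·q² = 361 − 360 = 1.
  The first convergent with p² − 10·q² = 1 gives the fundamental solution (x₁, y₁) = (19, 6).
Step 2: Apply the recurrence (x_{n+1}, y_{n+1}) = (x₁x_n + 10y₁y_n, x₁y_n + y₁x_n) repeatedly.
  From (x_1, y_1) = (19, 6): x_2 = 19·19 + 10·6·6 = 721; y_2 = 19·6 + 6·19 = 228.
Step 3: Verify x_2² - 10·y_2² = 519841 - 519840 = 1 (should be 1). ✓

(x_1, y_1) = (19, 6); (x_2, y_2) = (721, 228).


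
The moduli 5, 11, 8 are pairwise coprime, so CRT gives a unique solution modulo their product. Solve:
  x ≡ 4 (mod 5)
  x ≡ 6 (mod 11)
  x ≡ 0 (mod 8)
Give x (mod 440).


Moduli 5, 11, 8 are pairwise coprime; by CRT there is a unique solution modulo M = 5 · 11 · 8 = 440.
Solve pairwise, accumulating the modulus:
  Start with x ≡ 4 (mod 5).
  Combine with x ≡ 6 (mod 11): since gcd(5, 11) = 1, we get a unique residue mod 55.
    Write x = 4 + 5·t and substitute into x ≡ 6 (mod 11): 5·t ≡ 6 − 4 = 2 (mod 11).
    The inverse of 5 mod 11 is 9 (since 5·9 = 45 = 4·11 + 1), so t ≡ 9·2 = 18 ≡ 7 (mod 11).
    Then x = 4 + 5·7 = 39, valid modulo lcm(5, 11) = 55: x ≡ 39 (mod 55).
  Combine with x ≡ 0 (mod 8): since gcd(55, 8) = 1, we get a unique residue mod 440.
    Write x = 39 + 55·t and substitute into x ≡ 0 (mod 8): 55·t ≡ 0 − 39 = -39 (mod 8).
    Reduce coefficients mod 8: 7·t ≡ 1 (mod 8).
    The inverse of 7 mod 8 is 7 (since 7·7 = 49 = 6·8 + 1), so t ≡ 7·1 = 7 ≡ 7 (mod 8).
    Then x = 39 + 55·7 = 424, valid modulo lcm(55, 8) = 440: x ≡ 424 (mod 440).
Verify: 424 mod 5 = 4 ✓, 424 mod 11 = 6 ✓, 424 mod 8 = 0 ✓.

x ≡ 424 (mod 440).


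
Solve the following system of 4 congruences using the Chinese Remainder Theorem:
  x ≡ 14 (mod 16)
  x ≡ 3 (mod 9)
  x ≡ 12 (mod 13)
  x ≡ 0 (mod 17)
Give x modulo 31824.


Product of moduli M = 16 · 9 · 13 · 17 = 31824.
Merge one congruence at a time:
  Start: x ≡ 14 (mod 16).
  Combine with x ≡ 3 (mod 9); new modulus lcm = 144.
    Write x = 14 + 16·t and substitute into x ≡ 3 (mod 9): 16·t ≡ 3 − 14 = -11 (mod 9).
    Reduce coefficients mod 9: 7·t ≡ 7 (mod 9).
    The inverse of 7 mod 9 is 4 (since 7·4 = 28 = 3·9 + 1), so t ≡ 4·7 = 28 ≡ 1 (mod 9).
    Then x = 14 + 16·1 = 30, valid modulo lcm(16, 9) = 144: x ≡ 30 (mod 144).
  Combine with x ≡ 12 (mod 13); new modulus lcm = 1872.
    Write x = 30 + 144·t and substitute into x ≡ 12 (mod 13): 144·t ≡ 12 − 30 = -18 (mod 13).
    Reduce coefficients mod 13: 1·t ≡ 8 (mod 13).
    So t ≡ 8 (mod 13).
    Then x = 30 + 144·8 = 1182, valid modulo lcm(144, 13) = 1872: x ≡ 1182 (mod 1872).
  Combine with x ≡ 0 (mod 17); new modulus lcm = 31824.
    Write x = 1182 + 1872·t and substitute into x ≡ 0 (mod 17): 1872·t ≡ 0 − 1182 = -1182 (mod 17).
    Reduce coefficients mod 17: 2·t ≡ 8 (mod 17).
    The inverse of 2 mod 17 is 9 (since 2·9 = 18 = 1·17 + 1), so t ≡ 9·8 = 72 ≡ 4 (mod 17).
    Then x = 1182 + 1872·4 = 8670, valid modulo lcm(1872, 17) = 31824: x ≡ 8670 (mod 31824).
Verify against each original: 8670 mod 16 = 14, 8670 mod 9 = 3, 8670 mod 13 = 12, 8670 mod 17 = 0.

x ≡ 8670 (mod 31824).


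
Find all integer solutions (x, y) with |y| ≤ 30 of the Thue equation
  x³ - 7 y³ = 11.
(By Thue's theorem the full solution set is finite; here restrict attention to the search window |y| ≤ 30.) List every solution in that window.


The equation is x³ - 7y³ = 11. For fixed y, x³ = 7·y³ + 11, so a solution requires the RHS to be a perfect cube.
Strategy: iterate y from -30 to 30, compute RHS = 7·y³ + 11, and check whether it is a (positive or negative) perfect cube.
Check small values of y:
  y = 0: RHS = 11 is not a perfect cube.
  y = 1: RHS = 18 is not a perfect cube.
  y = -1: RHS = 4 is not a perfect cube.
  y = 2: RHS = 67 is not a perfect cube.
  y = -2: RHS = -45 is not a perfect cube.
  y = 3: RHS = 200 is not a perfect cube.
  y = -3: RHS = -178 is not a perfect cube.
Continuing the search up to |y| = 30 finds no solutions either.
No (x, y) in the scanned range satisfies the equation.

No integer solutions with |y| ≤ 30.


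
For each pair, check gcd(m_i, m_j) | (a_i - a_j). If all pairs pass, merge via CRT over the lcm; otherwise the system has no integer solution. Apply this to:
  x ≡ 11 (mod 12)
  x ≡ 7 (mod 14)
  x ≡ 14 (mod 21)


Moduli 12, 14, 21 are not pairwise coprime, so CRT works modulo lcm(m_i) when all pairwise compatibility conditions hold.
Pairwise compatibility: gcd(m_i, m_j) must divide a_i - a_j for every pair.
Merge one congruence at a time:
  Start: x ≡ 11 (mod 12).
  Combine with x ≡ 7 (mod 14): gcd(12, 14) = 2; 7 - 11 = -4, which IS divisible by 2, so compatible.
    Write x = 11 + 12·t and substitute into x ≡ 7 (mod 14): 12·t ≡ 7 − 11 = -4 (mod 14).
    Divide the congruence (and modulus) by g = 2: 6·t ≡ -2 (mod 7).
    Reduce coefficients mod 7: 6·t ≡ 5 (mod 7).
    The inverse of 6 mod 7 is 6 (since 6·6 = 36 = 5·7 + 1), so t ≡ 6·5 = 30 ≡ 2 (mod 7).
    Then x = 11 + 12·2 = 35, valid modulo lcm(12, 14) = 84: x ≡ 35 (mod 84).
  Combine with x ≡ 14 (mod 21): gcd(84, 21) = 21; 14 - 35 = -21, which IS divisible by 21, so compatible.
    Write x = 35 + 84·t and substitute into x ≡ 14 (mod 21): 84·t ≡ 14 − 35 = -21 (mod 21).
    Divide the congruence (and modulus) by g = 21: 4·t ≡ -1 (mod 1).
    Modulo 1 every t works; take t = 0.
    Then x = 35 + 84·0 = 35, valid modulo lcm(84, 21) = 84: x ≡ 35 (mod 84).
Verify: 35 mod 12 = 11, 35 mod 14 = 7, 35 mod 21 = 14.

x ≡ 35 (mod 84).


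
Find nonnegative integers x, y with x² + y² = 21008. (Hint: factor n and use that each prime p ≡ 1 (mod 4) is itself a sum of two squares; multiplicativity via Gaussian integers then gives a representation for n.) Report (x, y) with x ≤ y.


Step 1: Factor n = 21008 = 2^4 · 13 · 101.
Step 2: Check the mod-4 condition on each prime factor: 2 = 2 (special); 13 ≡ 1 (mod 4), exponent 1; 101 ≡ 1 (mod 4), exponent 1.
All primes ≡ 3 (mod 4) appear to even exponent (or don't appear), so by the two-squares theorem n IS expressible as a sum of two squares.
Step 3: Build a representation. Group n = k² · m with k = 4 and m = 13 · 101 = 1313 (a product of primes ≡ 1 (mod 4)); a representation of m scales to one of n via (k·x)² + (k·y)² = k²(x² + y²). Each prime p ≡ 1 (mod 4) is itself a sum of two squares; find a² by testing p − a² for a perfect square:
  13: 13 − 1² = 12, 13 − 2² = 9 = 3² ⇒ 13 = 2² + 3².
  101: 101 − 1² = 100 = 10² ⇒ 101 = 1² + 10².
  Combine using the Brahmagupta–Fibonacci identity (a² + b²)(c² + d²) = (ac − bd)² + (ad + bc)² = (ac + bd)² + (ad − bc)²:
  13 · 101 = 1313: from (2² + 3²)(1² + 10²), take (2·1 − 3·10, 2·10 + 3·1) = (2 − 30, 20 + 3) = (-28, 23); dropping signs (only squares matter) gives (28, 23); check 28² + 23² = 784 + 529 = 1313 ✓.
  Scale by k = 4: (4·28, 4·23) = (112, 92).
Step 4: Order so x ≤ y and verify: 92² + 112² = 8464 + 12544 = 21008 = n. ✓

n = 21008 = 92² + 112² (one valid representation with x ≤ y).


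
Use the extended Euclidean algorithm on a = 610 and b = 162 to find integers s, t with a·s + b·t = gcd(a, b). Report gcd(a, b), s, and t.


Euclidean algorithm on (610, 162) — divide until remainder is 0:
  610 = 3 · 162 + 124
  162 = 1 · 124 + 38
  124 = 3 · 38 + 10
  38 = 3 · 10 + 8
  10 = 1 · 8 + 2
  8 = 4 · 2 + 0
gcd(610, 162) = 2.
Track Bezout coefficients alongside the remainders: start with r₀ = 610 = a·1 + b·0 (s = 1, t = 0) and r₁ = 162 = a·0 + b·1 (s = 0, t = 1); each new remainder r_{k+1} = r_{k-1} − q_k·r_k inherits s_{k+1} = s_{k-1} − q_k·s_k, t_{k+1} = t_{k-1} − q_k·t_k, so r_k = a·s_k + b·t_k at every step:
  q = 3: r = 124, s = 1 − 3·0 = 1, t = 0 − 3·1 = -3  (check: 610·1 + 162·(-3) = 124)
  q = 1: r = 38, s = 0 − 1·1 = -1, t = 1 − 1·(-3) = 4  (check: 610·(-1) + 162·4 = 38)
  q = 3: r = 10, s = 1 − 3·(-1) = 4, t = -3 − 3·4 = -15  (check: 610·4 + 162·(-15) = 10)
  q = 3: r = 8, s = -1 − 3·4 = -13, t = 4 − 3·(-15) = 49  (check: 610·(-13) + 162·49 = 8)
  q = 1: r = 2, s = 4 − 1·(-13) = 17, t = -15 − 1·49 = -64  (check: 610·17 + 162·(-64) = 2)
The row with r = 2 (the gcd) gives the Bezout coefficients s = 17, t = -64.
Result: 610 · (17) + 162 · (-64) = 2.

gcd(610, 162) = 2; s = 17, t = -64 (check: 610·17 + 162·(-64) = 2).


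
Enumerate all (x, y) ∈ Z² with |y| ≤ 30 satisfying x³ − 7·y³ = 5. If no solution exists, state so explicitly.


The equation is x³ - 7y³ = 5. For fixed y, x³ = 7·y³ + 5, so a solution requires the RHS to be a perfect cube.
Strategy: iterate y from -30 to 30, compute RHS = 7·y³ + 5, and check whether it is a (positive or negative) perfect cube.
Check small values of y:
  y = 0: RHS = 5 is not a perfect cube.
  y = 1: RHS = 12 is not a perfect cube.
  y = -1: RHS = -2 is not a perfect cube.
  y = 2: RHS = 61 is not a perfect cube.
  y = -2: RHS = -51 is not a perfect cube.
  y = 3: RHS = 194 is not a perfect cube.
  y = -3: RHS = -184 is not a perfect cube.
Continuing the search up to |y| = 30 finds no solutions either.
No (x, y) in the scanned range satisfies the equation.

No integer solutions with |y| ≤ 30.


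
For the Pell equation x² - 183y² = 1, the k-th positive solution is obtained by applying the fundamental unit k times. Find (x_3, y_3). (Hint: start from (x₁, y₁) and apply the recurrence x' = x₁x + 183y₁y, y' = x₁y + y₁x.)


Step 1: Find the fundamental solution (x₁, y₁) of x² - 183y² = 1.
  Expand √183 as a continued fraction. a₀ = ⌊√183⌋ = 13; iterate m_{k+1} = d_k·a_k − m_k, d_{k+1} = (183 − m_{k+1}²)/d_k, a_{k+1} = ⌊(a₀ + m_{k+1})/d_{k+1}⌋ (starting m₀ = 0, d₀ = 1), with convergents p_k = a_k·p_{k-1} + p_{k-2}, q_k = a_k·q_{k-1} + q_{k-2} (p₋₁ = 1, q₋₁ = 0):
  k = 0: a₀ = 13; p₀/q₀ = 13/1; p₀² − 183·q₀² = 169 − 183 = -14.
  k = 1: m = 13, d = 14, a = ⌊(13 + 13)/14⌋ = 1; p/q = (1·13 + 1)/(1·1 + 0) = 14/1; p² − 183·q² = 196 − 183 = 13.
  k = 2: m = 1, d = 13, a = ⌊(13 + 1)/13⌋ = 1; p/q = (1·14 + 13)/(1·1 + 1) = 27/2; p² − 183·q² = 729 − 732 = -3.
  k = 3: m = 12, d = 3, a = ⌊(13 + 12)/3⌋ = 8; p/q = (8·27 + 14)/(8·2 + 1) = 230/17; p² − 183·q² = 52900 − 52887 = 13.
  k = 4: m = 12, d = 13, a = ⌊(13 + 12)/13⌋ = 1; p/q = (1·230 + 27)/(1·17 + 2) = 257/19; p² − 183·q² = 66049 − 66063 = -14.
  k = 5: m = 1, d = 14, a = ⌊(13 + 1)/14⌋ = 1; p/q = (1·257 + 230)/(1·19 + 17) = 487/36; p² − 183·q² = 237169 − 237168 = 1.
  The first convergent with p² − 183·q² = 1 gives the fundamental solution (x₁, y₁) = (487, 36).
Step 2: Apply the recurrence (x_{n+1}, y_{n+1}) = (x₁x_n + 183y₁y_n, x₁y_n + y₁x_n) repeatedly.
  From (x_1, y_1) = (487, 36): x_2 = 487·487 + 183·36·36 = 474337; y_2 = 487·36 + 36·487 = 35064.
  From (x_2, y_2) = (474337, 35064): x_3 = 487·474337 + 183·36·35064 = 462003751; y_3 = 487·35064 + 36·474337 = 34152300.
Step 3: Verify x_3² - 183·y_3² = 213447465938070001 - 213447465938070000 = 1 (should be 1). ✓

(x_1, y_1) = (487, 36); (x_3, y_3) = (462003751, 34152300).


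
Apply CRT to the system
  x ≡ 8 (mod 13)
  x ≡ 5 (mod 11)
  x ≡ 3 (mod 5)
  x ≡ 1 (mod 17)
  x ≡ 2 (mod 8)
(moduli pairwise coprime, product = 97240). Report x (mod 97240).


Product of moduli M = 13 · 11 · 5 · 17 · 8 = 97240.
Merge one congruence at a time:
  Start: x ≡ 8 (mod 13).
  Combine with x ≡ 5 (mod 11); new modulus lcm = 143.
    Write x = 8 + 13·t and substitute into x ≡ 5 (mod 11): 13·t ≡ 5 − 8 = -3 (mod 11).
    Reduce coefficients mod 11: 2·t ≡ 8 (mod 11).
    The inverse of 2 mod 11 is 6 (since 2·6 = 12 = 1·11 + 1), so t ≡ 6·8 = 48 ≡ 4 (mod 11).
    Then x = 8 + 13·4 = 60, valid modulo lcm(13, 11) = 143: x ≡ 60 (mod 143).
  Combine with x ≡ 3 (mod 5); new modulus lcm = 715.
    Write x = 60 + 143·t and substitute into x ≡ 3 (mod 5): 143·t ≡ 3 − 60 = -57 (mod 5).
    Reduce coefficients mod 5: 3·t ≡ 3 (mod 5).
    The inverse of 3 mod 5 is 2 (since 3·2 = 6 = 1·5 + 1), so t ≡ 2·3 = 6 ≡ 1 (mod 5).
    Then x = 60 + 143·1 = 203, valid modulo lcm(143, 5) = 715: x ≡ 203 (mod 715).
  Combine with x ≡ 1 (mod 17); new modulus lcm = 12155.
    Write x = 203 + 715·t and substitute into x ≡ 1 (mod 17): 715·t ≡ 1 − 203 = -202 (mod 17).
    Reduce coefficients mod 17: 1·t ≡ 2 (mod 17).
    So t ≡ 2 (mod 17).
    Then x = 203 + 715·2 = 1633, valid modulo lcm(715, 17) = 12155: x ≡ 1633 (mod 12155).
  Combine with x ≡ 2 (mod 8); new modulus lcm = 97240.
    Write x = 1633 + 12155·t and substitute into x ≡ 2 (mod 8): 12155·t ≡ 2 − 1633 = -1631 (mod 8).
    Reduce coefficients mod 8: 3·t ≡ 1 (mod 8).
    The inverse of 3 mod 8 is 3 (since 3·3 = 9 = 1·8 + 1), so t ≡ 3·1 = 3 ≡ 3 (mod 8).
    Then x = 1633 + 12155·3 = 38098, valid modulo lcm(12155, 8) = 97240: x ≡ 38098 (mod 97240).
Verify against each original: 38098 mod 13 = 8, 38098 mod 11 = 5, 38098 mod 5 = 3, 38098 mod 17 = 1, 38098 mod 8 = 2.

x ≡ 38098 (mod 97240).


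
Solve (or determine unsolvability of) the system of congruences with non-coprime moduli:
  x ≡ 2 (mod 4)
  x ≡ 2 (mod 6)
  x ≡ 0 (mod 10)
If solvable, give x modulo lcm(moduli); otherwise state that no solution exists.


Moduli 4, 6, 10 are not pairwise coprime, so CRT works modulo lcm(m_i) when all pairwise compatibility conditions hold.
Pairwise compatibility: gcd(m_i, m_j) must divide a_i - a_j for every pair.
Merge one congruence at a time:
  Start: x ≡ 2 (mod 4).
  Combine with x ≡ 2 (mod 6): gcd(4, 6) = 2; 2 - 2 = 0, which IS divisible by 2, so compatible.
    Write x = 2 + 4·t and substitute into x ≡ 2 (mod 6): 4·t ≡ 2 − 2 = 0 (mod 6).
    Divide the congruence (and modulus) by g = 2: 2·t ≡ 0 (mod 3).
    The inverse of 2 mod 3 is 2 (since 2·2 = 4 = 1·3 + 1), so t ≡ 2·0 = 0 ≡ 0 (mod 3).
    Then x = 2 + 4·0 = 2, valid modulo lcm(4, 6) = 12: x ≡ 2 (mod 12).
  Combine with x ≡ 0 (mod 10): gcd(12, 10) = 2; 0 - 2 = -2, which IS divisible by 2, so compatible.
    Write x = 2 + 12·t and substitute into x ≡ 0 (mod 10): 12·t ≡ 0 − 2 = -2 (mod 10).
    Divide the congruence (and modulus) by g = 2: 6·t ≡ -1 (mod 5).
    Reduce coefficients mod 5: 1·t ≡ 4 (mod 5).
    So t ≡ 4 (mod 5).
    Then x = 2 + 12·4 = 50, valid modulo lcm(12, 10) = 60: x ≡ 50 (mod 60).
Verify: 50 mod 4 = 2, 50 mod 6 = 2, 50 mod 10 = 0.

x ≡ 50 (mod 60).


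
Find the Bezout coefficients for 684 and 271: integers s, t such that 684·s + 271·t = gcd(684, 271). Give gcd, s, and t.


Euclidean algorithm on (684, 271) — divide until remainder is 0:
  684 = 2 · 271 + 142
  271 = 1 · 142 + 129
  142 = 1 · 129 + 13
  129 = 9 · 13 + 12
  13 = 1 · 12 + 1
  12 = 12 · 1 + 0
gcd(684, 271) = 1.
Track Bezout coefficients alongside the remainders: start with r₀ = 684 = a·1 + b·0 (s = 1, t = 0) and r₁ = 271 = a·0 + b·1 (s = 0, t = 1); each new remainder r_{k+1} = r_{k-1} − q_k·r_k inherits s_{k+1} = s_{k-1} − q_k·s_k, t_{k+1} = t_{k-1} − q_k·t_k, so r_k = a·s_k + b·t_k at every step:
  q = 2: r = 142, s = 1 − 2·0 = 1, t = 0 − 2·1 = -2  (check: 684·1 + 271·(-2) = 142)
  q = 1: r = 129, s = 0 − 1·1 = -1, t = 1 − 1·(-2) = 3  (check: 684·(-1) + 271·3 = 129)
  q = 1: r = 13, s = 1 − 1·(-1) = 2, t = -2 − 1·3 = -5  (check: 684·2 + 271·(-5) = 13)
  q = 9: r = 12, s = -1 − 9·2 = -19, t = 3 − 9·(-5) = 48  (check: 684·(-19) + 271·48 = 12)
  q = 1: r = 1, s = 2 − 1·(-19) = 21, t = -5 − 1·48 = -53  (check: 684·21 + 271·(-53) = 1)
The row with r = 1 (the gcd) gives the Bezout coefficients s = 21, t = -53.
Result: 684 · (21) + 271 · (-53) = 1.

gcd(684, 271) = 1; s = 21, t = -53 (check: 684·21 + 271·(-53) = 1).


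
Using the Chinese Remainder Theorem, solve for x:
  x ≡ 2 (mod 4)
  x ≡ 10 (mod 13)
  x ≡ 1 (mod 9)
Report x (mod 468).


Moduli 4, 13, 9 are pairwise coprime; by CRT there is a unique solution modulo M = 4 · 13 · 9 = 468.
Solve pairwise, accumulating the modulus:
  Start with x ≡ 2 (mod 4).
  Combine with x ≡ 10 (mod 13): since gcd(4, 13) = 1, we get a unique residue mod 52.
    Write x = 2 + 4·t and substitute into x ≡ 10 (mod 13): 4·t ≡ 10 − 2 = 8 (mod 13).
    The inverse of 4 mod 13 is 10 (since 4·10 = 40 = 3·13 + 1), so t ≡ 10·8 = 80 ≡ 2 (mod 13).
    Then x = 2 + 4·2 = 10, valid modulo lcm(4, 13) = 52: x ≡ 10 (mod 52).
  Combine with x ≡ 1 (mod 9): since gcd(52, 9) = 1, we get a unique residue mod 468.
    Write x = 10 + 52·t and substitute into x ≡ 1 (mod 9): 52·t ≡ 1 − 10 = -9 (mod 9).
    Reduce coefficients mod 9: 7·t ≡ 0 (mod 9).
    The inverse of 7 mod 9 is 4 (since 7·4 = 28 = 3·9 + 1), so t ≡ 4·0 = 0 ≡ 0 (mod 9).
    Then x = 10 + 52·0 = 10, valid modulo lcm(52, 9) = 468: x ≡ 10 (mod 468).
Verify: 10 mod 4 = 2 ✓, 10 mod 13 = 10 ✓, 10 mod 9 = 1 ✓.

x ≡ 10 (mod 468).


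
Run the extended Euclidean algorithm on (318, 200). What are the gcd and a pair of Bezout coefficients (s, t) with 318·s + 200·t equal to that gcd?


Euclidean algorithm on (318, 200) — divide until remainder is 0:
  318 = 1 · 200 + 118
  200 = 1 · 118 + 82
  118 = 1 · 82 + 36
  82 = 2 · 36 + 10
  36 = 3 · 10 + 6
  10 = 1 · 6 + 4
  6 = 1 · 4 + 2
  4 = 2 · 2 + 0
gcd(318, 200) = 2.
Track Bezout coefficients alongside the remainders: start with r₀ = 318 = a·1 + b·0 (s = 1, t = 0) and r₁ = 200 = a·0 + b·1 (s = 0, t = 1); each new remainder r_{k+1} = r_{k-1} − q_k·r_k inherits s_{k+1} = s_{k-1} − q_k·s_k, t_{k+1} = t_{k-1} − q_k·t_k, so r_k = a·s_k + b·t_k at every step:
  q = 1: r = 118, s = 1 − 1·0 = 1, t = 0 − 1·1 = -1  (check: 318·1 + 200·(-1) = 118)
  q = 1: r = 82, s = 0 − 1·1 = -1, t = 1 − 1·(-1) = 2  (check: 318·(-1) + 200·2 = 82)
  q = 1: r = 36, s = 1 − 1·(-1) = 2, t = -1 − 1·2 = -3  (check: 318·2 + 200·(-3) = 36)
  q = 2: r = 10, s = -1 − 2·2 = -5, t = 2 − 2·(-3) = 8  (check: 318·(-5) + 200·8 = 10)
  q = 3: r = 6, s = 2 − 3·(-5) = 17, t = -3 − 3·8 = -27  (check: 318·17 + 200·(-27) = 6)
  q = 1: r = 4, s = -5 − 1·17 = -22, t = 8 − 1·(-27) = 35  (check: 318·(-22) + 200·35 = 4)
  q = 1: r = 2, s = 17 − 1·(-22) = 39, t = -27 − 1·35 = -62  (check: 318·39 + 200·(-62) = 2)
The row with r = 2 (the gcd) gives the Bezout coefficients s = 39, t = -62.
Result: 318 · (39) + 200 · (-62) = 2.

gcd(318, 200) = 2; s = 39, t = -62 (check: 318·39 + 200·(-62) = 2).


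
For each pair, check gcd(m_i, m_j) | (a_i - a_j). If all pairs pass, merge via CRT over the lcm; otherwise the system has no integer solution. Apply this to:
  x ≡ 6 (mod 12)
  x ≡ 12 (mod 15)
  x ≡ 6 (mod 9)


Moduli 12, 15, 9 are not pairwise coprime, so CRT works modulo lcm(m_i) when all pairwise compatibility conditions hold.
Pairwise compatibility: gcd(m_i, m_j) must divide a_i - a_j for every pair.
Merge one congruence at a time:
  Start: x ≡ 6 (mod 12).
  Combine with x ≡ 12 (mod 15): gcd(12, 15) = 3; 12 - 6 = 6, which IS divisible by 3, so compatible.
    Write x = 6 + 12·t and substitute into x ≡ 12 (mod 15): 12·t ≡ 12 − 6 = 6 (mod 15).
    Divide the congruence (and modulus) by g = 3: 4·t ≡ 2 (mod 5).
    The inverse of 4 mod 5 is 4 (since 4·4 = 16 = 3·5 + 1), so t ≡ 4·2 = 8 ≡ 3 (mod 5).
    Then x = 6 + 12·3 = 42, valid modulo lcm(12, 15) = 60: x ≡ 42 (mod 60).
  Combine with x ≡ 6 (mod 9): gcd(60, 9) = 3; 6 - 42 = -36, which IS divisible by 3, so compatible.
    Write x = 42 + 60·t and substitute into x ≡ 6 (mod 9): 60·t ≡ 6 − 42 = -36 (mod 9).
    Divide the congruence (and modulus) by g = 3: 20·t ≡ -12 (mod 3).
    Reduce coefficients mod 3: 2·t ≡ 0 (mod 3).
    The inverse of 2 mod 3 is 2 (since 2·2 = 4 = 1·3 + 1), so t ≡ 2·0 = 0 ≡ 0 (mod 3).
    Then x = 42 + 60·0 = 42, valid modulo lcm(60, 9) = 180: x ≡ 42 (mod 180).
Verify: 42 mod 12 = 6, 42 mod 15 = 12, 42 mod 9 = 6.

x ≡ 42 (mod 180).


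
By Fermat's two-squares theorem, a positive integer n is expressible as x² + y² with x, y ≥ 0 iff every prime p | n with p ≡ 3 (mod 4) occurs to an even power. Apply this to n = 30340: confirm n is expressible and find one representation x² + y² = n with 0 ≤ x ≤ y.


Step 1: Factor n = 30340 = 2^2 · 5 · 37 · 41.
Step 2: Check the mod-4 condition on each prime factor: 2 = 2 (special); 5 ≡ 1 (mod 4), exponent 1; 37 ≡ 1 (mod 4), exponent 1; 41 ≡ 1 (mod 4), exponent 1.
All primes ≡ 3 (mod 4) appear to even exponent (or don't appear), so by the two-squares theorem n IS expressible as a sum of two squares.
Step 3: Build a representation. Group n = k² · m with k = 2 and m = 5 · 37 · 41 = 7585 (a product of primes ≡ 1 (mod 4)); a representation of m scales to one of n via (k·x)² + (k·y)² = k²(x² + y²). Each prime p ≡ 1 (mod 4) is itself a sum of two squares; find a² by testing p − a² for a perfect square:
  5: 5 − 1² = 4 = 2² ⇒ 5 = 1² + 2².
  37: 37 − 1² = 36 = 6² ⇒ 37 = 1² + 6².
  41: 41 − 1² = 40, 41 − 2² = 37, 41 − 3² = 32, 41 − 4² = 25 = 5² ⇒ 41 = 4² + 5².
  Combine using the Brahmagupta–Fibonacci identity (a² + b²)(c² + d²) = (ac − bd)² + (ad + bc)² = (ac + bd)² + (ad − bc)²:
  5 · 37 = 185: from (1² + 2²)(1² + 6²), take (1·1 − 2·6, 1·6 + 2·1) = (1 − 12, 6 + 2) = (-11, 8); dropping signs (only squares matter) gives (11, 8); check 11² + 8² = 121 + 64 = 185 ✓.
  185 · 41 = 7585: from (11² + 8²)(4² + 5²), take (11·4 − 8·5, 11·5 + 8·4) = (44 − 40, 55 + 32) = (4, 87); check 4² + 87² = 16 + 7569 = 7585 ✓.
  Scale by k = 2: (2·4, 2·87) = (8, 174).
Step 4: Order so x ≤ y and verify: 8² + 174² = 64 + 30276 = 30340 = n. ✓

n = 30340 = 8² + 174² (one valid representation with x ≤ y).


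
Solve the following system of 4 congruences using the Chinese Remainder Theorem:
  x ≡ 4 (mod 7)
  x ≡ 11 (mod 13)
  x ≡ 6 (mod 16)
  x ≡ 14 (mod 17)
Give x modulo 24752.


Product of moduli M = 7 · 13 · 16 · 17 = 24752.
Merge one congruence at a time:
  Start: x ≡ 4 (mod 7).
  Combine with x ≡ 11 (mod 13); new modulus lcm = 91.
    Write x = 4 + 7·t and substitute into x ≡ 11 (mod 13): 7·t ≡ 11 − 4 = 7 (mod 13).
    The inverse of 7 mod 13 is 2 (since 7·2 = 14 = 1·13 + 1), so t ≡ 2·7 = 14 ≡ 1 (mod 13).
    Then x = 4 + 7·1 = 11, valid modulo lcm(7, 13) = 91: x ≡ 11 (mod 91).
  Combine with x ≡ 6 (mod 16); new modulus lcm = 1456.
    Write x = 11 + 91·t and substitute into x ≡ 6 (mod 16): 91·t ≡ 6 − 11 = -5 (mod 16).
    Reduce coefficients mod 16: 11·t ≡ 11 (mod 16).
    The inverse of 11 mod 16 is 3 (since 11·3 = 33 = 2·16 + 1), so t ≡ 3·11 = 33 ≡ 1 (mod 16).
    Then x = 11 + 91·1 = 102, valid modulo lcm(91, 16) = 1456: x ≡ 102 (mod 1456).
  Combine with x ≡ 14 (mod 17); new modulus lcm = 24752.
    Write x = 102 + 1456·t and substitute into x ≡ 14 (mod 17): 1456·t ≡ 14 − 102 = -88 (mod 17).
    Reduce coefficients mod 17: 11·t ≡ 14 (mod 17).
    The inverse of 11 mod 17 is 14 (since 11·14 = 154 = 9·17 + 1), so t ≡ 14·14 = 196 ≡ 9 (mod 17).
    Then x = 102 + 1456·9 = 13206, valid modulo lcm(1456, 17) = 24752: x ≡ 13206 (mod 24752).
Verify against each original: 13206 mod 7 = 4, 13206 mod 13 = 11, 13206 mod 16 = 6, 13206 mod 17 = 14.

x ≡ 13206 (mod 24752).


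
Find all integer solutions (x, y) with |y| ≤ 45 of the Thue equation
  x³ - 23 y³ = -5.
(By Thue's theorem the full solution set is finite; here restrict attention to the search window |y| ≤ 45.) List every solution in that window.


The equation is x³ - 23y³ = -5. For fixed y, x³ = 23·y³ − 5, so a solution requires the RHS to be a perfect cube.
Strategy: iterate y from -45 to 45, compute RHS = 23·y³ − 5, and check whether it is a (positive or negative) perfect cube.
Check small values of y:
  y = 0: RHS = -5 is not a perfect cube.
  y = 1: RHS = 18 is not a perfect cube.
  y = -1: RHS = -28 is not a perfect cube.
  y = 2: RHS = 179 is not a perfect cube.
  y = -2: RHS = -189 is not a perfect cube.
  y = 3: RHS = 616 is not a perfect cube.
  y = -3: RHS = -626 is not a perfect cube.
Continuing the search up to |y| = 45 finds no solutions either.
No (x, y) in the scanned range satisfies the equation.

No integer solutions with |y| ≤ 45.
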